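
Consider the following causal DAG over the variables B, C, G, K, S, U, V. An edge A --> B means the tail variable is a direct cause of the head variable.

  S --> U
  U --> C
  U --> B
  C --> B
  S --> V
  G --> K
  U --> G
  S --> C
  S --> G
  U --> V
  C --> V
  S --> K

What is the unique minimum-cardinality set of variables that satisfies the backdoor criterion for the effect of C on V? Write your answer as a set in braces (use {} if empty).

{S, U}

Variables eligible for adjustment (non-descendants of C, excluding C and V): {G, K, S, U}.
Backdoor paths from C to V:
  P1: C <- S -> U -> V
  P2: C <- S -> G <- U -> V
  P3: C <- S -> K <- G <- U -> V
  P4: C <- S -> V
  P5: C <- U <- S -> V
  P6: C <- U -> G <- S -> V
  P7: C <- U -> G -> K <- S -> V
  P8: C <- U -> V
The empty set is not sufficient: P1 (C <- S -> U -> V) has no collider blocking it and no conditioned non-collider, so it is open.
Try {S, U}:
  P1: blocked at fork node S ∈ conditioning set.
  P2: blocked at fork node S ∈ conditioning set.
  P3: blocked at fork node S ∈ conditioning set.
  P4: blocked at fork node S ∈ conditioning set.
  P5: blocked at chain node U ∈ conditioning set.
  P6: blocked at fork node U ∈ conditioning set.
  P7: blocked at fork node U ∈ conditioning set.
  P8: blocked at fork node U ∈ conditioning set.
{S, U} contains no descendant of C and blocks every backdoor path.
Every element of {S, U} is needed (dropping S leaves P4 open; dropping U leaves P8 open), so no proper subset is valid.
Among all size-2 subsets of the eligible variables, only {S, U} blocks every backdoor path, so it is the unique smallest valid adjustment set.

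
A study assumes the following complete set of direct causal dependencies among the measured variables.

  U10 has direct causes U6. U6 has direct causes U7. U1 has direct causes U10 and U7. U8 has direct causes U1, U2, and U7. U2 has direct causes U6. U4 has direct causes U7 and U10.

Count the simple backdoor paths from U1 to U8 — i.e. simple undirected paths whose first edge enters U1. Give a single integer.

7

A backdoor path from U1 to U8 is any simple undirected path whose first edge points into U1 (i.e. leaves U1 via a parent).
Parents of U1: {U10, U7}.
Enumerating:
  P1: U1 <- U7 -> U6 -> U2 -> U8
  P2: U1 <- U7 -> U4 <- U10 <- U6 -> U2 -> U8
  P3: U1 <- U7 -> U8
  P4: U1 <- U10 <- U6 <- U7 -> U8
  P5: U1 <- U10 <- U6 -> U2 -> U8
  P6: U1 <- U10 -> U4 <- U7 -> U6 -> U2 -> U8
  P7: U1 <- U10 -> U4 <- U7 -> U8
That exhausts the simple backdoor paths. Count: 7.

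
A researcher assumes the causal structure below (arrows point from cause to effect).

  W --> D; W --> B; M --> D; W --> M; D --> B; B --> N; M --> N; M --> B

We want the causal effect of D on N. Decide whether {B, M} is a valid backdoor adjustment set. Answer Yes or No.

Backdoor paths from D to N (paths whose first edge points into D):
  P1: D <- W -> M -> B -> N
  P2: D <- W -> M -> N
  P3: D <- W -> B <- M -> N
  P4: D <- W -> B -> N
  P5: D <- M <- W -> B -> N
  P6: D <- M -> B -> N
  P7: D <- M -> N
Condition 1 (no descendant of D in the set): FAILS — B is a descendant of D.
Condition 2 (every backdoor path blocked by {B, M}):
  P1: blocked at chain node M ∈ conditioning set.
  P2: blocked at chain node M ∈ conditioning set.
  P3: blocked at fork node M ∈ conditioning set.
  P4: blocked at chain node B ∈ conditioning set.
  P5: blocked at chain node M ∈ conditioning set.
  P6: blocked at fork node M ∈ conditioning set.
  P7: blocked at fork node M ∈ conditioning set.
{B, M} does not satisfy the backdoor criterion.

No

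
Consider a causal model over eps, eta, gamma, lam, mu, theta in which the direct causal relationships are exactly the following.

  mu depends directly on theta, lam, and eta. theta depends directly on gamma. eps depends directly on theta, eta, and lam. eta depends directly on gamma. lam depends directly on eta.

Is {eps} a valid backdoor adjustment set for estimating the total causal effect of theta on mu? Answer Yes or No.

No

Backdoor paths from theta to mu (paths whose first edge points into theta):
  P1: theta <- gamma -> eta -> lam -> mu
  P2: theta <- gamma -> eta -> eps <- lam -> mu
  P3: theta <- gamma -> eta -> mu
Condition 1 (no descendant of theta in the set): FAILS — eps is a descendant of theta.
Condition 2 (every backdoor path blocked by {eps}):
  P1: open — no interior node is in the conditioning set.
  P2: open — collider(s) eps are conditioned on (or have a conditioned descendant) and no non-collider on the path is in the set.
  P3: open — no interior node is in the conditioning set.
{eps} does not satisfy the backdoor criterion.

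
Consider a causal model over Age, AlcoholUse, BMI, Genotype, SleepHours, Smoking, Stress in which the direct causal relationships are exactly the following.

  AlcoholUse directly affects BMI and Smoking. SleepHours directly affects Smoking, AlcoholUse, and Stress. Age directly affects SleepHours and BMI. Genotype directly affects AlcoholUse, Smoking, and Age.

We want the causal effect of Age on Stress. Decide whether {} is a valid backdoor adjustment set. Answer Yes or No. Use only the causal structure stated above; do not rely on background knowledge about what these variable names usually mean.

Backdoor paths from Age to Stress (paths whose first edge points into Age):
  P1: Age <- Genotype -> AlcoholUse <- SleepHours -> Stress
  P2: Age <- Genotype -> AlcoholUse -> Smoking <- SleepHours -> Stress
  P3: Age <- Genotype -> Smoking <- SleepHours -> Stress
  P4: Age <- Genotype -> Smoking <- AlcoholUse <- SleepHours -> Stress
Condition 1 (no descendant of Age in the set): holds — descendants of Age are {AlcoholUse, BMI, SleepHours, Smoking, Stress}; none are in {}.
Condition 2 (every backdoor path blocked by {}):
  P1: blocked at collider AlcoholUse (neither it nor any descendant is in the conditioning set).
  P2: blocked at collider Smoking (neither it nor any descendant is in the conditioning set).
  P3: blocked at collider Smoking (neither it nor any descendant is in the conditioning set).
  P4: blocked at collider Smoking (neither it nor any descendant is in the conditioning set).
{} satisfies the backdoor criterion.

Yes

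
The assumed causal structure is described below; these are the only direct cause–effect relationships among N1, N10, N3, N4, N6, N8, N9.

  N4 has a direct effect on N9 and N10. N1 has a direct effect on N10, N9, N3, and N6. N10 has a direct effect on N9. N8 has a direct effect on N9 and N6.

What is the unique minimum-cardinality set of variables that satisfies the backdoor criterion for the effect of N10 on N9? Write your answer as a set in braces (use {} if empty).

{N1, N4}

Variables eligible for adjustment (non-descendants of N10, excluding N10 and N9): {N1, N3, N4, N6, N8}.
Backdoor paths from N10 to N9:
  P1: N10 <- N4 -> N9
  P2: N10 <- N1 -> N6 <- N8 -> N9
  P3: N10 <- N1 -> N9
The empty set is not sufficient: P1 (N10 <- N4 -> N9) has no collider blocking it and no conditioned non-collider, so it is open.
Try {N1, N4}:
  P1: blocked at fork node N4 ∈ conditioning set.
  P2: blocked at fork node N1 ∈ conditioning set.
  P3: blocked at fork node N1 ∈ conditioning set.
{N1, N4} contains no descendant of N10 and blocks every backdoor path.
Every element of {N1, N4} is needed (dropping N1 leaves P3 open; dropping N4 leaves P1 open), so no proper subset is valid.
Among all size-2 subsets of the eligible variables, only {N1, N4} blocks every backdoor path, so it is the unique smallest valid adjustment set.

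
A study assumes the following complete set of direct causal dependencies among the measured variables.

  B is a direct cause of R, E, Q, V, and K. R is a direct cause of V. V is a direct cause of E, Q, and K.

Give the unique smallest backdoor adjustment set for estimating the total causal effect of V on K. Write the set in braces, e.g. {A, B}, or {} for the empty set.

{B}

Variables eligible for adjustment (non-descendants of V, excluding V and K): {B, R}.
Backdoor paths from V to K:
  P1: V <- B -> K
  P2: V <- R <- B -> K
The empty set is not sufficient: P1 (V <- B -> K) has no collider blocking it and no conditioned non-collider, so it is open.
Try {B}:
  P1: blocked at fork node B ∈ conditioning set.
  P2: blocked at fork node B ∈ conditioning set.
{B} contains no descendant of V and blocks every backdoor path.
No other singleton works — e.g. {R} leaves P1 open — so {B} is the unique smallest valid adjustment set.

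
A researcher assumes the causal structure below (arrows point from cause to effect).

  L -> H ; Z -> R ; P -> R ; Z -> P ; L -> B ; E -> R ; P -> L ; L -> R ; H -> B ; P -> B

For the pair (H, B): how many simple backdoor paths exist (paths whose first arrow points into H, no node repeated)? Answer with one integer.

A backdoor path from H to B is any simple undirected path whose first edge points into H (i.e. leaves H via a parent).
Parents of H: {L}.
Enumerating:
  P1: H <- L <- P -> B
  P2: H <- L -> B
  P3: H <- L -> R <- Z -> P -> B
  P4: H <- L -> R <- P -> B
That exhausts the simple backdoor paths. Count: 4.

4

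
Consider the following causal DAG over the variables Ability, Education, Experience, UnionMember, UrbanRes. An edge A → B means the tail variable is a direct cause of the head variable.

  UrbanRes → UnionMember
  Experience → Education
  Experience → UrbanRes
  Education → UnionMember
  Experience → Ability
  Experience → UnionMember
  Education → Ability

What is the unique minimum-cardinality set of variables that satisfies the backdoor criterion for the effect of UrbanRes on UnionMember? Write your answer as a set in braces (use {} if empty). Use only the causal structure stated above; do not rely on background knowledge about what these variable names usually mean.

{Experience}

Variables eligible for adjustment (non-descendants of UrbanRes, excluding UrbanRes and UnionMember): {Ability, Education, Experience}.
Backdoor paths from UrbanRes to UnionMember:
  P1: UrbanRes <- Experience -> Education -> UnionMember
  P2: UrbanRes <- Experience -> Ability <- Education -> UnionMember
  P3: UrbanRes <- Experience -> UnionMember
The empty set is not sufficient: P1 (UrbanRes <- Experience -> Education -> UnionMember) has no collider blocking it and no conditioned non-collider, so it is open.
Try {Experience}:
  P1: blocked at fork node Experience ∈ conditioning set.
  P2: blocked at fork node Experience ∈ conditioning set.
  P3: blocked at fork node Experience ∈ conditioning set.
{Experience} contains no descendant of UrbanRes and blocks every backdoor path.
No other singleton works — e.g. {Education} leaves P3 open — so {Experience} is the unique smallest valid adjustment set.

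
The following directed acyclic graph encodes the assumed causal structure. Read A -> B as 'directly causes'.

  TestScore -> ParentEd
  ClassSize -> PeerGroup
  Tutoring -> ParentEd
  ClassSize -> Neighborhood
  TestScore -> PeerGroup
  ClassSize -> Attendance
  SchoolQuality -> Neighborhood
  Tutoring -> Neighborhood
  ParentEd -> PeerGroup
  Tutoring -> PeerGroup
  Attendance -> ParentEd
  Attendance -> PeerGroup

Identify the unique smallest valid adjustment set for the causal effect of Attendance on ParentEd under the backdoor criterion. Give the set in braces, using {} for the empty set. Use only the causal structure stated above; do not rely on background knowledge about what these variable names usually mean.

{}

Variables eligible for adjustment (non-descendants of Attendance, excluding Attendance and ParentEd): {ClassSize, Neighborhood, SchoolQuality, TestScore, Tutoring}.
Backdoor paths from Attendance to ParentEd:
  P1: Attendance <- ClassSize -> Neighborhood <- Tutoring -> ParentEd
  P2: Attendance <- ClassSize -> Neighborhood <- Tutoring -> PeerGroup <- TestScore -> ParentEd
  P3: Attendance <- ClassSize -> Neighborhood <- Tutoring -> PeerGroup <- ParentEd
  P4: Attendance <- ClassSize -> PeerGroup <- TestScore -> ParentEd
  P5: Attendance <- ClassSize -> PeerGroup <- Tutoring -> ParentEd
  P6: Attendance <- ClassSize -> PeerGroup <- ParentEd
Each backdoor path contains an unconditioned collider, so every path is already blocked with the empty conditioning set:
  P1: blocked at collider Neighborhood (neither it nor any descendant is in the conditioning set).
  P2: blocked at collider Neighborhood (neither it nor any descendant is in the conditioning set).
  P3: blocked at collider Neighborhood (neither it nor any descendant is in the conditioning set).
  P4: blocked at collider PeerGroup (neither it nor any descendant is in the conditioning set).
  P5: blocked at collider PeerGroup (neither it nor any descendant is in the conditioning set).
  P6: blocked at collider PeerGroup (neither it nor any descendant is in the conditioning set).
The empty set is therefore the unique smallest valid set.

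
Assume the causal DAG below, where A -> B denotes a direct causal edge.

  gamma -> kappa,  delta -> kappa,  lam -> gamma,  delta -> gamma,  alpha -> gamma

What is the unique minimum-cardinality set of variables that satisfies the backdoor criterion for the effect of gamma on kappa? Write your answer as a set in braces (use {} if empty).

Variables eligible for adjustment (non-descendants of gamma, excluding gamma and kappa): {alpha, delta, lam}.
Backdoor paths from gamma to kappa:
  P1: gamma <- delta -> kappa
The empty set is not sufficient: P1 (gamma <- delta -> kappa) has no collider blocking it and no conditioned non-collider, so it is open.
Try {delta}:
  P1: blocked at fork node delta ∈ conditioning set.
{delta} contains no descendant of gamma and blocks every backdoor path.
No other singleton works — e.g. {alpha} leaves P1 open — so {delta} is the unique smallest valid adjustment set.

{delta}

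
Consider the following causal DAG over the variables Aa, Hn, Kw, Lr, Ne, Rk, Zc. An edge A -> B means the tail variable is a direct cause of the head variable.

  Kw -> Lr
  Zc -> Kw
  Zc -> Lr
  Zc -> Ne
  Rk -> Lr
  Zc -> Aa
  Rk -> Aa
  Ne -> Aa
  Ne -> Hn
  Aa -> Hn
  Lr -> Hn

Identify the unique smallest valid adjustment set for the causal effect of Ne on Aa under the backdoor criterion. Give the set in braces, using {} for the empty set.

{Zc}

Variables eligible for adjustment (non-descendants of Ne, excluding Ne and Aa): {Kw, Lr, Rk, Zc}.
Backdoor paths from Ne to Aa:
  P1: Ne <- Zc -> Kw -> Lr <- Rk -> Aa
  P2: Ne <- Zc -> Kw -> Lr -> Hn <- Aa
  P3: Ne <- Zc -> Aa
  P4: Ne <- Zc -> Lr <- Rk -> Aa
  P5: Ne <- Zc -> Lr -> Hn <- Aa
The empty set is not sufficient: P3 (Ne <- Zc -> Aa) has no collider blocking it and no conditioned non-collider, so it is open.
Try {Zc}:
  P1: blocked at fork node Zc ∈ conditioning set.
  P2: blocked at fork node Zc ∈ conditioning set.
  P3: blocked at fork node Zc ∈ conditioning set.
  P4: blocked at fork node Zc ∈ conditioning set.
  P5: blocked at fork node Zc ∈ conditioning set.
{Zc} contains no descendant of Ne and blocks every backdoor path.
No other singleton works — e.g. {Kw} leaves P3 open — so {Zc} is the unique smallest valid adjustment set.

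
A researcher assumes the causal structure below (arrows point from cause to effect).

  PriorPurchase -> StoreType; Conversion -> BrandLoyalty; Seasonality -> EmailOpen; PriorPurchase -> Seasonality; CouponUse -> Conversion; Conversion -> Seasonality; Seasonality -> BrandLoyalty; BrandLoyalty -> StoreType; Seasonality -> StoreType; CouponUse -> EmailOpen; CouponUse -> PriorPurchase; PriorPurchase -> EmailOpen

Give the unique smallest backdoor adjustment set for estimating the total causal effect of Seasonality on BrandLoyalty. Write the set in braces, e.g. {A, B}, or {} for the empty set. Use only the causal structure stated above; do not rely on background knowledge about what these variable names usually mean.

{Conversion}

Variables eligible for adjustment (non-descendants of Seasonality, excluding Seasonality and BrandLoyalty): {Conversion, CouponUse, PriorPurchase}.
Backdoor paths from Seasonality to BrandLoyalty:
  P1: Seasonality <- Conversion <- CouponUse -> PriorPurchase -> StoreType <- BrandLoyalty
  P2: Seasonality <- Conversion <- CouponUse -> EmailOpen <- PriorPurchase -> StoreType <- BrandLoyalty
  P3: Seasonality <- Conversion -> BrandLoyalty
  P4: Seasonality <- PriorPurchase <- CouponUse -> Conversion -> BrandLoyalty
  P5: Seasonality <- PriorPurchase -> EmailOpen <- CouponUse -> Conversion -> BrandLoyalty
  P6: Seasonality <- PriorPurchase -> StoreType <- BrandLoyalty
The empty set is not sufficient: P3 (Seasonality <- Conversion -> BrandLoyalty) has no collider blocking it and no conditioned non-collider, so it is open.
Try {Conversion}:
  P1: blocked at chain node Conversion ∈ conditioning set.
  P2: blocked at chain node Conversion ∈ conditioning set.
  P3: blocked at fork node Conversion ∈ conditioning set.
  P4: blocked at chain node Conversion ∈ conditioning set.
  P5: blocked at collider EmailOpen (neither it nor any descendant is in the conditioning set).
  P6: blocked at collider StoreType (neither it nor any descendant is in the conditioning set).
{Conversion} contains no descendant of Seasonality and blocks every backdoor path.
No other singleton works — e.g. {CouponUse} leaves P3 open — so {Conversion} is the unique smallest valid adjustment set.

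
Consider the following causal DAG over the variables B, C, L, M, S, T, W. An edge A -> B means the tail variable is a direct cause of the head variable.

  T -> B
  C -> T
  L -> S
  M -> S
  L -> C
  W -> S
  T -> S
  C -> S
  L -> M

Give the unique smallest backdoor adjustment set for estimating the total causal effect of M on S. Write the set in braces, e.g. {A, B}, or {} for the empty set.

{L}

Variables eligible for adjustment (non-descendants of M, excluding M and S): {B, C, L, T, W}.
Backdoor paths from M to S:
  P1: M <- L -> C -> T -> S
  P2: M <- L -> C -> S
  P3: M <- L -> S
The empty set is not sufficient: P1 (M <- L -> C -> T -> S) has no collider blocking it and no conditioned non-collider, so it is open.
Try {L}:
  P1: blocked at fork node L ∈ conditioning set.
  P2: blocked at fork node L ∈ conditioning set.
  P3: blocked at fork node L ∈ conditioning set.
{L} contains no descendant of M and blocks every backdoor path.
No other singleton works — e.g. {C} leaves P3 open — so {L} is the unique smallest valid adjustment set.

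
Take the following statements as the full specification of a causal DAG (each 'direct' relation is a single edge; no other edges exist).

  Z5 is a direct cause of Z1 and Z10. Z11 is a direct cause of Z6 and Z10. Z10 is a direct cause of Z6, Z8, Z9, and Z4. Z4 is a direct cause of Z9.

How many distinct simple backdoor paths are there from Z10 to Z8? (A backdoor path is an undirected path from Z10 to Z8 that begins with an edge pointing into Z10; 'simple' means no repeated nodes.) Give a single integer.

A backdoor path from Z10 to Z8 is any simple undirected path whose first edge points into Z10 (i.e. leaves Z10 via a parent).
Parents of Z10: {Z11, Z5}.
No simple path from any parent of Z10 reaches Z8 without revisiting Z10, so there are no backdoor paths.

0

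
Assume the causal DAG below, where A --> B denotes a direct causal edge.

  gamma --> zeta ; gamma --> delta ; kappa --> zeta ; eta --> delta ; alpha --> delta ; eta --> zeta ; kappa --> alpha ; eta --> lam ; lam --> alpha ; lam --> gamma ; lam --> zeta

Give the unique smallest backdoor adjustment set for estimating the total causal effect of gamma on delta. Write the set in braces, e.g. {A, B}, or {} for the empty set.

Variables eligible for adjustment (non-descendants of gamma, excluding gamma and delta): {alpha, eta, kappa, lam}.
Backdoor paths from gamma to delta:
  P1: gamma <- lam <- eta -> zeta <- kappa -> alpha -> delta
  P2: gamma <- lam <- eta -> delta
  P3: gamma <- lam -> zeta <- eta -> delta
  P4: gamma <- lam -> zeta <- kappa -> alpha -> delta
  P5: gamma <- lam -> alpha <- kappa -> zeta <- eta -> delta
  P6: gamma <- lam -> alpha -> delta
The empty set is not sufficient: P2 (gamma <- lam <- eta -> delta) has no collider blocking it and no conditioned non-collider, so it is open.
Try {lam}:
  P1: blocked at chain node lam ∈ conditioning set.
  P2: blocked at chain node lam ∈ conditioning set.
  P3: blocked at fork node lam ∈ conditioning set.
  P4: blocked at fork node lam ∈ conditioning set.
  P5: blocked at fork node lam ∈ conditioning set.
  P6: blocked at fork node lam ∈ conditioning set.
{lam} contains no descendant of gamma and blocks every backdoor path.
No other singleton works — e.g. {eta} leaves P6 open — so {lam} is the unique smallest valid adjustment set.

{lam}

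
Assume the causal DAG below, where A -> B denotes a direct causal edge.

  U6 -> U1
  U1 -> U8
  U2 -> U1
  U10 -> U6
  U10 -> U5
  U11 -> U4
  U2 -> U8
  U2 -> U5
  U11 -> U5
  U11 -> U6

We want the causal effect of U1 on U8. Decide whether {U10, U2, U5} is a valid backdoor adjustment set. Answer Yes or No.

Backdoor paths from U1 to U8 (paths whose first edge points into U1):
  P1: U1 <- U2 -> U8
  P2: U1 <- U6 <- U11 -> U5 <- U2 -> U8
  P3: U1 <- U6 <- U10 -> U5 <- U2 -> U8
Condition 1 (no descendant of U1 in the set): holds — descendants of U1 are {U8}; none are in {U10, U2, U5}.
Condition 2 (every backdoor path blocked by {U10, U2, U5}):
  P1: blocked at fork node U2 ∈ conditioning set.
  P2: blocked at fork node U2 ∈ conditioning set.
  P3: blocked at fork node U10 ∈ conditioning set.
{U10, U2, U5} satisfies the backdoor criterion.

Yes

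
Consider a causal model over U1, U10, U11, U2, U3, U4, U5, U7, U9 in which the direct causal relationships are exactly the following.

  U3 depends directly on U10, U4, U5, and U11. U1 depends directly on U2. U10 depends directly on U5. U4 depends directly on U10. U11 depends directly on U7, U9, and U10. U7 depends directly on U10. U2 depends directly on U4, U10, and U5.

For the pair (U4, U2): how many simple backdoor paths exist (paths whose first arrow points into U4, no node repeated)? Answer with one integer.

5

A backdoor path from U4 to U2 is any simple undirected path whose first edge points into U4 (i.e. leaves U4 via a parent).
Parents of U4: {U10}.
Enumerating:
  P1: U4 <- U10 <- U5 -> U2
  P2: U4 <- U10 -> U7 -> U11 -> U3 <- U5 -> U2
  P3: U4 <- U10 -> U11 -> U3 <- U5 -> U2
  P4: U4 <- U10 -> U2
  P5: U4 <- U10 -> U3 <- U5 -> U2
That exhausts the simple backdoor paths. Count: 5.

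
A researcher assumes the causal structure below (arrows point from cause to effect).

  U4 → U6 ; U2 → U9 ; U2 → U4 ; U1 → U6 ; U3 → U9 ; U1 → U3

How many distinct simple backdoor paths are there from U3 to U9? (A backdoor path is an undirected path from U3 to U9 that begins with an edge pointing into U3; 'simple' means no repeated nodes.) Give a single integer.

A backdoor path from U3 to U9 is any simple undirected path whose first edge points into U3 (i.e. leaves U3 via a parent).
Parents of U3: {U1}.
Enumerating:
  P1: U3 <- U1 -> U6 <- U4 <- U2 -> U9
That exhausts the simple backdoor paths. Count: 1.

1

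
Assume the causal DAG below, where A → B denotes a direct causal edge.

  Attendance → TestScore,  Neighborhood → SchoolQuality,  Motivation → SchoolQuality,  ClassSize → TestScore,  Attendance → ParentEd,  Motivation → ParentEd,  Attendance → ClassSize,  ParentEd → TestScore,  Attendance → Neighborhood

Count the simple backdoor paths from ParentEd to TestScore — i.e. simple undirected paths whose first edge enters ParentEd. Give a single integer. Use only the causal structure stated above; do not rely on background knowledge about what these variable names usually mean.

4

A backdoor path from ParentEd to TestScore is any simple undirected path whose first edge points into ParentEd (i.e. leaves ParentEd via a parent).
Parents of ParentEd: {Attendance, Motivation}.
Enumerating:
  P1: ParentEd <- Attendance -> ClassSize -> TestScore
  P2: ParentEd <- Attendance -> TestScore
  P3: ParentEd <- Motivation -> SchoolQuality <- Neighborhood <- Attendance -> ClassSize -> TestScore
  P4: ParentEd <- Motivation -> SchoolQuality <- Neighborhood <- Attendance -> TestScore
That exhausts the simple backdoor paths. Count: 4.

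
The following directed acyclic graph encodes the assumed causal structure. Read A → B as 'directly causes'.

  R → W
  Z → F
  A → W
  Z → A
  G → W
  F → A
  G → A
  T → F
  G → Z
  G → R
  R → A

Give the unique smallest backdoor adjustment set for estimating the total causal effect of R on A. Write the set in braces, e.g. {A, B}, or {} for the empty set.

{G}

Variables eligible for adjustment (non-descendants of R, excluding R and A): {F, G, T, Z}.
Backdoor paths from R to A:
  P1: R <- G -> Z -> F -> A
  P2: R <- G -> Z -> A
  P3: R <- G -> A
  P4: R <- G -> W <- A
The empty set is not sufficient: P1 (R <- G -> Z -> F -> A) has no collider blocking it and no conditioned non-collider, so it is open.
Try {G}:
  P1: blocked at fork node G ∈ conditioning set.
  P2: blocked at fork node G ∈ conditioning set.
  P3: blocked at fork node G ∈ conditioning set.
  P4: blocked at fork node G ∈ conditioning set.
{G} contains no descendant of R and blocks every backdoor path.
No other singleton works — e.g. {Z} leaves P3 open — so {G} is the unique smallest valid adjustment set.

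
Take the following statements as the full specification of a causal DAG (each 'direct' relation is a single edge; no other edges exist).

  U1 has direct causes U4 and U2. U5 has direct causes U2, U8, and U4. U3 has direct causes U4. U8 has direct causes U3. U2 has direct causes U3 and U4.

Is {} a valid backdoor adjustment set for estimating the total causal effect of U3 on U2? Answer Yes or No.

No

Backdoor paths from U3 to U2 (paths whose first edge points into U3):
  P1: U3 <- U4 -> U2
  P2: U3 <- U4 -> U5 <- U2
  P3: U3 <- U4 -> U1 <- U2
Condition 1 (no descendant of U3 in the set): holds — descendants of U3 are {U1, U2, U5, U8}; none are in {}.
Condition 2 (every backdoor path blocked by {}):
  P1: open — no interior node is in the conditioning set.
  P2: blocked at collider U5 (neither it nor any descendant is in the conditioning set).
  P3: blocked at collider U1 (neither it nor any descendant is in the conditioning set).
{} does not satisfy the backdoor criterion.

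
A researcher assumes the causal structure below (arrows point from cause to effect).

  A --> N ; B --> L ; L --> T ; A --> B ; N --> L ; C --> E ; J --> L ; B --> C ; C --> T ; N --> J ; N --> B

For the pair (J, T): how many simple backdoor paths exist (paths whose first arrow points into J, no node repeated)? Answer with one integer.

A backdoor path from J to T is any simple undirected path whose first edge points into J (i.e. leaves J via a parent).
Parents of J: {N}.
Enumerating:
  P1: J <- N <- A -> B -> C -> T
  P2: J <- N <- A -> B -> L -> T
  P3: J <- N -> B -> C -> T
  P4: J <- N -> B -> L -> T
  P5: J <- N -> L <- B -> C -> T
  P6: J <- N -> L -> T
That exhausts the simple backdoor paths. Count: 6.

6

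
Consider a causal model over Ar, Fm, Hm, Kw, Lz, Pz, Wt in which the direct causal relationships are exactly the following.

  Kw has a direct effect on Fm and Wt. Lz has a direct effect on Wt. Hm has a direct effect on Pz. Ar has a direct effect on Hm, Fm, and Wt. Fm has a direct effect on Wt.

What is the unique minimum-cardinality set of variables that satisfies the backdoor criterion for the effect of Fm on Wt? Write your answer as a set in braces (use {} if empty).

Variables eligible for adjustment (non-descendants of Fm, excluding Fm and Wt): {Ar, Hm, Kw, Lz, Pz}.
Backdoor paths from Fm to Wt:
  P1: Fm <- Ar -> Wt
  P2: Fm <- Kw -> Wt
The empty set is not sufficient: P1 (Fm <- Ar -> Wt) has no collider blocking it and no conditioned non-collider, so it is open.
Try {Ar, Kw}:
  P1: blocked at fork node Ar ∈ conditioning set.
  P2: blocked at fork node Kw ∈ conditioning set.
{Ar, Kw} contains no descendant of Fm and blocks every backdoor path.
Every element of {Ar, Kw} is needed (dropping Ar leaves P1 open; dropping Kw leaves P2 open), so no proper subset is valid.
Among all size-2 subsets of the eligible variables, only {Ar, Kw} blocks every backdoor path, so it is the unique smallest valid adjustment set.

{Ar, Kw}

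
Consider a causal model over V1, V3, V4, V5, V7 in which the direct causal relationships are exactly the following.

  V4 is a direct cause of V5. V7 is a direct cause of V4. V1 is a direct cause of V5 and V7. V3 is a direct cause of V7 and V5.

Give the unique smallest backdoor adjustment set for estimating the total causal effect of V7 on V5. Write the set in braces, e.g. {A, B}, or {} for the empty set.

Variables eligible for adjustment (non-descendants of V7, excluding V7 and V5): {V1, V3}.
Backdoor paths from V7 to V5:
  P1: V7 <- V1 -> V5
  P2: V7 <- V3 -> V5
The empty set is not sufficient: P1 (V7 <- V1 -> V5) has no collider blocking it and no conditioned non-collider, so it is open.
Try {V1, V3}:
  P1: blocked at fork node V1 ∈ conditioning set.
  P2: blocked at fork node V3 ∈ conditioning set.
{V1, V3} contains no descendant of V7 and blocks every backdoor path.
Every element of {V1, V3} is needed (dropping V1 leaves P1 open; dropping V3 leaves P2 open), so no proper subset is valid.
Among all size-2 subsets of the eligible variables, only {V1, V3} blocks every backdoor path, so it is the unique smallest valid adjustment set.

{V1, V3}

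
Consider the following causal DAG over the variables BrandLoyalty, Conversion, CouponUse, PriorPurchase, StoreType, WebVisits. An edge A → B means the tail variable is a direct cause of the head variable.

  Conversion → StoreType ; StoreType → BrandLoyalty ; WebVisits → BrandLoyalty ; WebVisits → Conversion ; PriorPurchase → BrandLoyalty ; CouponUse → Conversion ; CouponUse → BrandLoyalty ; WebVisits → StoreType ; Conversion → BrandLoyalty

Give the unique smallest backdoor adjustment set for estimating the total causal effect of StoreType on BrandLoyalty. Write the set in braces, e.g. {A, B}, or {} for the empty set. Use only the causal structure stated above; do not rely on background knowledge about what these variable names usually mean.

{Conversion, WebVisits}

Variables eligible for adjustment (non-descendants of StoreType, excluding StoreType and BrandLoyalty): {Conversion, CouponUse, PriorPurchase, WebVisits}.
Backdoor paths from StoreType to BrandLoyalty:
  P1: StoreType <- WebVisits -> Conversion <- CouponUse -> BrandLoyalty
  P2: StoreType <- WebVisits -> Conversion -> BrandLoyalty
  P3: StoreType <- WebVisits -> BrandLoyalty
  P4: StoreType <- Conversion <- CouponUse -> BrandLoyalty
  P5: StoreType <- Conversion <- WebVisits -> BrandLoyalty
  P6: StoreType <- Conversion -> BrandLoyalty
The empty set is not sufficient: P2 (StoreType <- WebVisits -> Conversion -> BrandLoyalty) has no collider blocking it and no conditioned non-collider, so it is open.
Try {Conversion, WebVisits}:
  P1: blocked at fork node WebVisits ∈ conditioning set.
  P2: blocked at fork node WebVisits ∈ conditioning set.
  P3: blocked at fork node WebVisits ∈ conditioning set.
  P4: blocked at chain node Conversion ∈ conditioning set.
  P5: blocked at chain node Conversion ∈ conditioning set.
  P6: blocked at fork node Conversion ∈ conditioning set.
{Conversion, WebVisits} contains no descendant of StoreType and blocks every backdoor path.
Every element of {Conversion, WebVisits} is needed (dropping Conversion leaves P4 open; dropping WebVisits leaves P1 open), so no proper subset is valid.
Among all size-2 subsets of the eligible variables, only {Conversion, WebVisits} blocks every backdoor path, so it is the unique smallest valid adjustment set.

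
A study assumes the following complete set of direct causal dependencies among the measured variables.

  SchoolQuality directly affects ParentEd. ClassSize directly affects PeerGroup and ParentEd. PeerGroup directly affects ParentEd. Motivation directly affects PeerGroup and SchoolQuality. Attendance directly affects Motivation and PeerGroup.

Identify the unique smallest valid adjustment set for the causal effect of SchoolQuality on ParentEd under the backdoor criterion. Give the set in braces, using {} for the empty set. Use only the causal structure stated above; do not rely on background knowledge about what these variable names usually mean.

{Motivation}

Variables eligible for adjustment (non-descendants of SchoolQuality, excluding SchoolQuality and ParentEd): {Attendance, ClassSize, Motivation, PeerGroup}.
Backdoor paths from SchoolQuality to ParentEd:
  P1: SchoolQuality <- Motivation <- Attendance -> PeerGroup <- ClassSize -> ParentEd
  P2: SchoolQuality <- Motivation <- Attendance -> PeerGroup -> ParentEd
  P3: SchoolQuality <- Motivation -> PeerGroup <- ClassSize -> ParentEd
  P4: SchoolQuality <- Motivation -> PeerGroup -> ParentEd
The empty set is not sufficient: P2 (SchoolQuality <- Motivation <- Attendance -> PeerGroup -> ParentEd) has no collider blocking it and no conditioned non-collider, so it is open.
Try {Motivation}:
  P1: blocked at chain node Motivation ∈ conditioning set.
  P2: blocked at chain node Motivation ∈ conditioning set.
  P3: blocked at fork node Motivation ∈ conditioning set.
  P4: blocked at fork node Motivation ∈ conditioning set.
{Motivation} contains no descendant of SchoolQuality and blocks every backdoor path.
No other singleton works — e.g. {Attendance} leaves P4 open — so {Motivation} is the unique smallest valid adjustment set.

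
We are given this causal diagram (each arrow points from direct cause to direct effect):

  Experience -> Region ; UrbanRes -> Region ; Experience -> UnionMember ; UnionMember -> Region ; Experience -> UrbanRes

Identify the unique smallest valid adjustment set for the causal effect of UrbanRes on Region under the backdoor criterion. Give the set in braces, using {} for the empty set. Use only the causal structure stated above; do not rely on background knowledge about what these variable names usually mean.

Variables eligible for adjustment (non-descendants of UrbanRes, excluding UrbanRes and Region): {Experience, UnionMember}.
Backdoor paths from UrbanRes to Region:
  P1: UrbanRes <- Experience -> UnionMember -> Region
  P2: UrbanRes <- Experience -> Region
The empty set is not sufficient: P1 (UrbanRes <- Experience -> UnionMember -> Region) has no collider blocking it and no conditioned non-collider, so it is open.
Try {Experience}:
  P1: blocked at fork node Experience ∈ conditioning set.
  P2: blocked at fork node Experience ∈ conditioning set.
{Experience} contains no descendant of UrbanRes and blocks every backdoor path.
No other singleton works — e.g. {UnionMember} leaves P2 open — so {Experience} is the unique smallest valid adjustment set.

{Experience}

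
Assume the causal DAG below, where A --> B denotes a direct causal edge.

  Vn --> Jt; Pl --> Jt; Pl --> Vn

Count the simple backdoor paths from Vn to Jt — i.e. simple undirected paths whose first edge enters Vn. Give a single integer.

A backdoor path from Vn to Jt is any simple undirected path whose first edge points into Vn (i.e. leaves Vn via a parent).
Parents of Vn: {Pl}.
Enumerating:
  P1: Vn <- Pl -> Jt
That exhausts the simple backdoor paths. Count: 1.

1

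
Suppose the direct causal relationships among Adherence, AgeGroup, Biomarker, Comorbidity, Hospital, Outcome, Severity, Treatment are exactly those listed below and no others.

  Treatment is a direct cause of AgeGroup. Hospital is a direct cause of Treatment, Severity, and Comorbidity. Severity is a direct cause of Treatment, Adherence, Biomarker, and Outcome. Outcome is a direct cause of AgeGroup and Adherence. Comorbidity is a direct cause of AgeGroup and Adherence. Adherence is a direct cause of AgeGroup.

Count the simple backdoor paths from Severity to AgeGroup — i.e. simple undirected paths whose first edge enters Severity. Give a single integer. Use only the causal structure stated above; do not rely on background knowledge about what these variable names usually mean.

4

A backdoor path from Severity to AgeGroup is any simple undirected path whose first edge points into Severity (i.e. leaves Severity via a parent).
Parents of Severity: {Hospital}.
Enumerating:
  P1: Severity <- Hospital -> Comorbidity -> Adherence <- Outcome -> AgeGroup
  P2: Severity <- Hospital -> Comorbidity -> Adherence -> AgeGroup
  P3: Severity <- Hospital -> Comorbidity -> AgeGroup
  P4: Severity <- Hospital -> Treatment -> AgeGroup
That exhausts the simple backdoor paths. Count: 4.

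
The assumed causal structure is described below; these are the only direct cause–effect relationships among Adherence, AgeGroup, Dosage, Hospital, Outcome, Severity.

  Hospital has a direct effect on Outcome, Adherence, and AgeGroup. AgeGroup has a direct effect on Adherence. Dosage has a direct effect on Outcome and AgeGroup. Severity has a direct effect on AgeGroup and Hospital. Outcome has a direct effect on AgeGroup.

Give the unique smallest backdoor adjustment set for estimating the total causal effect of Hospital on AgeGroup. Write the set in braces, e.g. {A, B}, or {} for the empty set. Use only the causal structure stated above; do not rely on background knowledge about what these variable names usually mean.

{Severity}

Variables eligible for adjustment (non-descendants of Hospital, excluding Hospital and AgeGroup): {Dosage, Severity}.
Backdoor paths from Hospital to AgeGroup:
  P1: Hospital <- Severity -> AgeGroup
The empty set is not sufficient: P1 (Hospital <- Severity -> AgeGroup) has no collider blocking it and no conditioned non-collider, so it is open.
Try {Severity}:
  P1: blocked at fork node Severity ∈ conditioning set.
{Severity} contains no descendant of Hospital and blocks every backdoor path.
No other singleton works — e.g. {Dosage} leaves P1 open — so {Severity} is the unique smallest valid adjustment set.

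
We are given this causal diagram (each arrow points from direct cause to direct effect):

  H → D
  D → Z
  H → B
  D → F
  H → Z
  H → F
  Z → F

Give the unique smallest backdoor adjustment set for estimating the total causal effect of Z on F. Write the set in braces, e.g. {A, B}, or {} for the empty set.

Variables eligible for adjustment (non-descendants of Z, excluding Z and F): {B, D, H}.
Backdoor paths from Z to F:
  P1: Z <- H -> D -> F
  P2: Z <- H -> F
  P3: Z <- D <- H -> F
  P4: Z <- D -> F
The empty set is not sufficient: P1 (Z <- H -> D -> F) has no collider blocking it and no conditioned non-collider, so it is open.
Try {D, H}:
  P1: blocked at fork node H ∈ conditioning set.
  P2: blocked at fork node H ∈ conditioning set.
  P3: blocked at chain node D ∈ conditioning set.
  P4: blocked at fork node D ∈ conditioning set.
{D, H} contains no descendant of Z and blocks every backdoor path.
Every element of {D, H} is needed (dropping D leaves P4 open; dropping H leaves P2 open), so no proper subset is valid.
Among all size-2 subsets of the eligible variables, only {D, H} blocks every backdoor path, so it is the unique smallest valid adjustment set.

{D, H}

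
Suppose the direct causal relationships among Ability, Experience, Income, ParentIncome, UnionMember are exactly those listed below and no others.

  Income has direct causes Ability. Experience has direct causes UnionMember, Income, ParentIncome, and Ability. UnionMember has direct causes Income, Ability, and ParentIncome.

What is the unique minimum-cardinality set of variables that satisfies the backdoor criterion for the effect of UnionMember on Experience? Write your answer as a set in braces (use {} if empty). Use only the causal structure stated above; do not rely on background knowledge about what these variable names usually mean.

{Ability, Income, ParentIncome}

Variables eligible for adjustment (non-descendants of UnionMember, excluding UnionMember and Experience): {Ability, Income, ParentIncome}.
Backdoor paths from UnionMember to Experience:
  P1: UnionMember <- Ability -> Income -> Experience
  P2: UnionMember <- Ability -> Experience
  P3: UnionMember <- Income <- Ability -> Experience
  P4: UnionMember <- Income -> Experience
  P5: UnionMember <- ParentIncome -> Experience
The empty set is not sufficient: P1 (UnionMember <- Ability -> Income -> Experience) has no collider blocking it and no conditioned non-collider, so it is open.
Try {Ability, Income, ParentIncome}:
  P1: blocked at fork node Ability ∈ conditioning set.
  P2: blocked at fork node Ability ∈ conditioning set.
  P3: blocked at chain node Income ∈ conditioning set.
  P4: blocked at fork node Income ∈ conditioning set.
  P5: blocked at fork node ParentIncome ∈ conditioning set.
{Ability, Income, ParentIncome} contains no descendant of UnionMember and blocks every backdoor path.
Every element of {Ability, Income, ParentIncome} is needed (dropping Ability leaves P2 open; dropping Income leaves P4 open; dropping ParentIncome leaves P5 open), so no proper subset is valid.
Among all size-3 subsets of the eligible variables, only {Ability, Income, ParentIncome} blocks every backdoor path, so it is the unique smallest valid adjustment set.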